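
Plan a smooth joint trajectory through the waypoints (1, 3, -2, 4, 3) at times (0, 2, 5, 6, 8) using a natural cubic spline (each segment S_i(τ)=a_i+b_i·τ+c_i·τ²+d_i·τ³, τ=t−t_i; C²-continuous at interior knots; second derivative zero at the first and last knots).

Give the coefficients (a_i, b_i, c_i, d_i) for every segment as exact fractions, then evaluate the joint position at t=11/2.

  seg 0: a=1 b=2945/1248 c=0 d=-1697/4992
  seg 1: a=3 b=-1073/624 c=-1697/832 d=395/576
  seg 2: a=-2 b=11377/2496 c=1719/416 d=-6715/2496
  seg 3: a=4 b=2965/624 c=-3277/832 d=3277/4992
S(11/2) = 6495/6656

Δ: Δ0=1, Δ1=-5/3, Δ2=6, Δ3=-1/2
row 1: diag=10, rhs=-16; c'=3/10, d'=-8/5
row 2: denom=8−3·3/10=71/10; d'=(46−3·-8/5)/(71/10)=508/71
row 3: denom=6−1·10/71=416/71; d'=(-39−1·508/71)/(416/71)=-3277/416
back: M3=-3277/416
back: M2=508/71−10/71·-3277/416=1719/208
back: M1=-8/5−3/10·1719/208=-1697/416
M: M0=0, M1=-1697/416, M2=1719/208, M3=-3277/416, M4=0
seg 0: a=1, c=M0/2=0, d=(M1−M0)/(6·2)=-1697/4992, b=Δ0−h0·(2M0+M1)/6=2945/1248
seg 1: a=3, c=M1/2=-1697/832, d=(M2−M1)/(6·3)=395/576, b=Δ1−h1·(2M1+M2)/6=-1073/624
seg 2: a=-2, c=M2/2=1719/416, d=(M3−M2)/(6·1)=-6715/2496, b=Δ2−h2·(2M2+M3)/6=11377/2496
seg 3: a=4, c=M3/2=-3277/832, d=(M4−M3)/(6·2)=3277/4992, b=Δ3−h3·(2M3+M4)/6=2965/624
t_q=11/2 → seg 2, τ=1/2; S=-2+11377/2496·τ+1719/416·τ²+-6715/2496·τ³=6495/6656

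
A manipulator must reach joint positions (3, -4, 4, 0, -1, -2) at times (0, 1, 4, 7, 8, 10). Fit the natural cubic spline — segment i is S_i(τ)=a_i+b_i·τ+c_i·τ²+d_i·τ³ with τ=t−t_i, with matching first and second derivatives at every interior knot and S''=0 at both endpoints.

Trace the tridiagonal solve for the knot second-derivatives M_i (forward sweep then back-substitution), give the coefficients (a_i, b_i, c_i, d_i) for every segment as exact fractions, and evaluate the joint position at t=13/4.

  seg 0: a=3 b=-62213/7314 c=0 d=11015/7314
  seg 1: a=-4 b=-14584/3657 c=11015/2438 d=-1869/2438
  seg 2: a=4 b=17713/7314 c=-2903/1219 d=8263/21942
  seg 3: a=0 b=-6214/3657 c=2457/2438 d=-2257/7314
  seg 4: a=-1 b=-4457/7314 c=100/1219 d=-50/3657
S(13/4) = 182167/156032

Δ: Δ0=-7, Δ1=8/3, Δ2=-4/3, Δ3=-1, Δ4=-1/2
row 1: diag=8, rhs=58; c'=3/8, d'=29/4
row 2: denom=12−3·3/8=87/8; d'=(-24−3·29/4)/(87/8)=-122/29
row 3: denom=8−3·8/29=208/29; d'=(2−3·-122/29)/(208/29)=53/26
row 4: denom=6−1·29/208=1219/208; d'=(3−1·53/26)/(1219/208)=200/1219
back: M4=200/1219
back: M3=53/26−29/208·200/1219=2457/1219
back: M2=-122/29−8/29·2457/1219=-5806/1219
back: M1=29/4−3/8·-5806/1219=11015/1219
M: M0=0, M1=11015/1219, M2=-5806/1219, M3=2457/1219, M4=200/1219, M5=0
seg 0: a=3, c=M0/2=0, d=(M1−M0)/(6·1)=11015/7314, b=Δ0−h0·(2M0+M1)/6=-62213/7314
seg 1: a=-4, c=M1/2=11015/2438, d=(M2−M1)/(6·3)=-1869/2438, b=Δ1−h1·(2M1+M2)/6=-14584/3657
seg 2: a=4, c=M2/2=-2903/1219, d=(M3−M2)/(6·3)=8263/21942, b=Δ2−h2·(2M2+M3)/6=17713/7314
seg 3: a=0, c=M3/2=2457/2438, d=(M4−M3)/(6·1)=-2257/7314, b=Δ3−h3·(2M3+M4)/6=-6214/3657
seg 4: a=-1, c=M4/2=100/1219, d=(M5−M4)/(6·2)=-50/3657, b=Δ4−h4·(2M4+M5)/6=-4457/7314
t_q=13/4 → seg 1, τ=9/4; S=-4+-14584/3657·τ+11015/2438·τ²+-1869/2438·τ³=182167/156032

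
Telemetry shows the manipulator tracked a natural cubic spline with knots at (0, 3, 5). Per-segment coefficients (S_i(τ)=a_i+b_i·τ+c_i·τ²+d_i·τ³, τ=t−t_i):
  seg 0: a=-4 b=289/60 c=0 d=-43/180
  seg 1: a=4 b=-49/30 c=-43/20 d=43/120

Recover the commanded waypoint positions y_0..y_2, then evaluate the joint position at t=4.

y_0 = S_0(0) = a_0 = -4
y_1 = S_1(0) = a_1 = 4
y_2 = S_1(2) = -5
t_q=4 is in segment 1 (τ=1); S_1(τ)=23/40

y_0=-4 y_1=4 y_2=-5
S(4) = 23/40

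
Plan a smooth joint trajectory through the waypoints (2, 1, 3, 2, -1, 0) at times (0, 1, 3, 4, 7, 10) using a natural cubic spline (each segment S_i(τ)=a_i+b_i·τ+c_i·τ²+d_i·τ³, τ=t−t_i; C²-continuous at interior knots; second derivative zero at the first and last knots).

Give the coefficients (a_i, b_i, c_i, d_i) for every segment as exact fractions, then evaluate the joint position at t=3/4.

Δ: Δ0=-1, Δ1=1, Δ2=-1, Δ3=-1, Δ4=1/3
row 1: diag=6, rhs=12; c'=1/3, d'=2
row 2: denom=6−2·1/3=16/3; d'=(-12−2·2)/(16/3)=-3
row 3: denom=8−1·3/16=125/16; d'=(0−1·-3)/(125/16)=48/125
row 4: denom=12−3·48/125=1356/125; d'=(8−3·48/125)/(1356/125)=214/339
back: M4=214/339
back: M3=48/125−48/125·214/339=16/113
back: M2=-3−3/16·16/113=-342/113
back: M1=2−1/3·-342/113=340/113
M: M0=0, M1=340/113, M2=-342/113, M3=16/113, M4=214/339, M5=0
seg 0: a=2, c=M0/2=0, d=(M1−M0)/(6·1)=170/339, b=Δ0−h0·(2M0+M1)/6=-509/339
seg 1: a=1, c=M1/2=170/113, d=(M2−M1)/(6·2)=-341/678, b=Δ1−h1·(2M1+M2)/6=1/339
seg 2: a=3, c=M2/2=-171/113, d=(M3−M2)/(6·1)=179/339, b=Δ2−h2·(2M2+M3)/6=-5/339
seg 3: a=2, c=M3/2=8/113, d=(M4−M3)/(6·3)=83/3051, b=Δ3−h3·(2M3+M4)/6=-494/339
seg 4: a=-1, c=M4/2=107/339, d=(M5−M4)/(6·3)=-107/3051, b=Δ4−h4·(2M4+M5)/6=-101/339
t_q=3/4 → seg 0, τ=3/4; S=2+-509/339·τ+0·τ²+170/339·τ³=3925/3616

  seg 0: a=2 b=-509/339 c=0 d=170/339
  seg 1: a=1 b=1/339 c=170/113 d=-341/678
  seg 2: a=3 b=-5/339 c=-171/113 d=179/339
  seg 3: a=2 b=-494/339 c=8/113 d=83/3051
  seg 4: a=-1 b=-101/339 c=107/339 d=-107/3051
S(3/4) = 3925/3616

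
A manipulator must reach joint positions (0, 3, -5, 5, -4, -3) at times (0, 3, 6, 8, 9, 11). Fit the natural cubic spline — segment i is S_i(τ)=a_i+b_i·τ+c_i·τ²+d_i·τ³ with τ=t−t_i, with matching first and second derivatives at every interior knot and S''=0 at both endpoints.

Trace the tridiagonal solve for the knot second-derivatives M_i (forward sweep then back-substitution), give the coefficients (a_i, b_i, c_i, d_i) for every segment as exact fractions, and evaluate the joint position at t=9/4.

  seg 0: a=0 b=11281/3597 c=0 d=-7684/32373
  seg 1: a=3 b=-11771/3597 c=-7684/3597 d=25231/32373
  seg 2: a=-5 b=17818/3597 c=5849/1199 d=-34927/14388
  seg 3: a=5 b=-1525/327 c=-23229/2398 d=38491/7194
  seg 4: a=-4 b=-57451/7194 c=7631/1199 d=-7631/7194
S(9/4) = 83505/19184

Δ: Δ0=1, Δ1=-8/3, Δ2=5, Δ3=-9, Δ4=1/2
row 1: diag=12, rhs=-22; c'=1/4, d'=-11/6
row 2: denom=10−3·1/4=37/4; d'=(46−3·-11/6)/(37/4)=206/37
row 3: denom=6−2·8/37=206/37; d'=(-84−2·206/37)/(206/37)=-1760/103
row 4: denom=6−1·37/206=1199/206; d'=(57−1·-1760/103)/(1199/206)=15262/1199
back: M4=15262/1199
back: M3=-1760/103−37/206·15262/1199=-23229/1199
back: M2=206/37−8/37·-23229/1199=11698/1199
back: M1=-11/6−1/4·11698/1199=-15368/3597
M: M0=0, M1=-15368/3597, M2=11698/1199, M3=-23229/1199, M4=15262/1199, M5=0
seg 0: a=0, c=M0/2=0, d=(M1−M0)/(6·3)=-7684/32373, b=Δ0−h0·(2M0+M1)/6=11281/3597
seg 1: a=3, c=M1/2=-7684/3597, d=(M2−M1)/(6·3)=25231/32373, b=Δ1−h1·(2M1+M2)/6=-11771/3597
seg 2: a=-5, c=M2/2=5849/1199, d=(M3−M2)/(6·2)=-34927/14388, b=Δ2−h2·(2M2+M3)/6=17818/3597
seg 3: a=5, c=M3/2=-23229/2398, d=(M4−M3)/(6·1)=38491/7194, b=Δ3−h3·(2M3+M4)/6=-1525/327
seg 4: a=-4, c=M4/2=7631/1199, d=(M5−M4)/(6·2)=-7631/7194, b=Δ4−h4·(2M4+M5)/6=-57451/7194
t_q=9/4 → seg 0, τ=9/4; S=0+11281/3597·τ+0·τ²+-7684/32373·τ³=83505/19184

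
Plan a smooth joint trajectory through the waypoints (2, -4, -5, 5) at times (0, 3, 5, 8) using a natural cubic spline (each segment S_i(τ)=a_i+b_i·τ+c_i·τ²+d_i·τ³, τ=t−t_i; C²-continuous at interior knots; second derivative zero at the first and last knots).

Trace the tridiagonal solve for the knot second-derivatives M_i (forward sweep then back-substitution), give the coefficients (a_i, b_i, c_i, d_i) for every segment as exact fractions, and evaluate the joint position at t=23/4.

Δ: Δ0=-2, Δ1=-1/2, Δ2=10/3
row 1: diag=10, rhs=9; c'=1/5, d'=9/10
row 2: denom=10−2·1/5=48/5; d'=(23−2·9/10)/(48/5)=53/24
back: M2=53/24
back: M1=9/10−1/5·53/24=11/24
M: M0=0, M1=11/24, M2=53/24, M3=0
seg 0: a=2, c=M0/2=0, d=(M1−M0)/(6·3)=11/432, b=Δ0−h0·(2M0+M1)/6=-107/48
seg 1: a=-4, c=M1/2=11/48, d=(M2−M1)/(6·2)=7/48, b=Δ1−h1·(2M1+M2)/6=-37/24
seg 2: a=-5, c=M2/2=53/48, d=(M3−M2)/(6·3)=-53/432, b=Δ2−h2·(2M2+M3)/6=9/8
t_q=23/4 → seg 2, τ=3/4; S=-5+9/8·τ+53/48·τ²+-53/432·τ³=-3673/1024

  seg 0: a=2 b=-107/48 c=0 d=11/432
  seg 1: a=-4 b=-37/24 c=11/48 d=7/48
  seg 2: a=-5 b=9/8 c=53/48 d=-53/432
S(23/4) = -3673/1024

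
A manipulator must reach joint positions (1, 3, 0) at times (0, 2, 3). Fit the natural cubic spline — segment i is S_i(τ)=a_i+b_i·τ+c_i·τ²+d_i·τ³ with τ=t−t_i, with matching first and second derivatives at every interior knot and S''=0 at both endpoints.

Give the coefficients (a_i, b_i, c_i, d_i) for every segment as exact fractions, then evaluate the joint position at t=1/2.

  seg 0: a=1 b=7/3 c=0 d=-1/3
  seg 1: a=3 b=-5/3 c=-2 d=2/3
S(1/2) = 17/8

Δ: Δ0=1, Δ1=-3
row 1: diag=6, rhs=-24; c'=1/6, d'=-4
back: M1=-4
M: M0=0, M1=-4, M2=0
seg 0: a=1, c=M0/2=0, d=(M1−M0)/(6·2)=-1/3, b=Δ0−h0·(2M0+M1)/6=7/3
seg 1: a=3, c=M1/2=-2, d=(M2−M1)/(6·1)=2/3, b=Δ1−h1·(2M1+M2)/6=-5/3
t_q=1/2 → seg 0, τ=1/2; S=1+7/3·τ+0·τ²+-1/3·τ³=17/8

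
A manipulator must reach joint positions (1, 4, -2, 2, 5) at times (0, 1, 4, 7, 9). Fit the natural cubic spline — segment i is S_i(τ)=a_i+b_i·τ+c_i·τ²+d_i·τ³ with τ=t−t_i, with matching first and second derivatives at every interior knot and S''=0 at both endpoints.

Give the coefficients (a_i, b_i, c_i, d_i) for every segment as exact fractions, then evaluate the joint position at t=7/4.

  seg 0: a=1 b=6095/1596 c=0 d=-1307/1596
  seg 1: a=4 b=1087/798 c=-1307/532 d=6397/14364
  seg 2: a=-2 b=-2161/1596 c=619/399 d=-3139/14364
  seg 3: a=2 b=1639/798 c=-221/532 d=221/3192
S(7/4) = 6859/1792

Δ: Δ0=3, Δ1=-2, Δ2=4/3, Δ3=3/2
row 1: diag=8, rhs=-30; c'=3/8, d'=-15/4
row 2: denom=12−3·3/8=87/8; d'=(20−3·-15/4)/(87/8)=250/87
row 3: denom=10−3·8/29=266/29; d'=(1−3·250/87)/(266/29)=-221/266
back: M3=-221/266
back: M2=250/87−8/29·-221/266=1238/399
back: M1=-15/4−3/8·1238/399=-1307/266
M: M0=0, M1=-1307/266, M2=1238/399, M3=-221/266, M4=0
seg 0: a=1, c=M0/2=0, d=(M1−M0)/(6·1)=-1307/1596, b=Δ0−h0·(2M0+M1)/6=6095/1596
seg 1: a=4, c=M1/2=-1307/532, d=(M2−M1)/(6·3)=6397/14364, b=Δ1−h1·(2M1+M2)/6=1087/798
seg 2: a=-2, c=M2/2=619/399, d=(M3−M2)/(6·3)=-3139/14364, b=Δ2−h2·(2M2+M3)/6=-2161/1596
seg 3: a=2, c=M3/2=-221/532, d=(M4−M3)/(6·2)=221/3192, b=Δ3−h3·(2M3+M4)/6=1639/798
t_q=7/4 → seg 1, τ=3/4; S=4+1087/798·τ+-1307/532·τ²+6397/14364·τ³=6859/1792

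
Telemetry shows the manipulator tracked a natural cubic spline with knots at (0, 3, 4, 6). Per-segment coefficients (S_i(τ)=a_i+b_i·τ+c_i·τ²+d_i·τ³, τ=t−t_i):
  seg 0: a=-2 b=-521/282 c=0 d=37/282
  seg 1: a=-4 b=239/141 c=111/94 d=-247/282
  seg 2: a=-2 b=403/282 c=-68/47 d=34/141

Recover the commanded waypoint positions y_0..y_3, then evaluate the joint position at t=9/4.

y_0=-2 y_1=-4 y_2=-2 y_3=-3
S(9/4) = -28049/6016

y_0 = S_0(0) = a_0 = -2
y_1 = S_1(0) = a_1 = -4
y_2 = S_2(0) = a_2 = -2
y_3 = S_2(2) = -3
t_q=9/4 is in segment 0 (τ=9/4); S_0(τ)=-28049/6016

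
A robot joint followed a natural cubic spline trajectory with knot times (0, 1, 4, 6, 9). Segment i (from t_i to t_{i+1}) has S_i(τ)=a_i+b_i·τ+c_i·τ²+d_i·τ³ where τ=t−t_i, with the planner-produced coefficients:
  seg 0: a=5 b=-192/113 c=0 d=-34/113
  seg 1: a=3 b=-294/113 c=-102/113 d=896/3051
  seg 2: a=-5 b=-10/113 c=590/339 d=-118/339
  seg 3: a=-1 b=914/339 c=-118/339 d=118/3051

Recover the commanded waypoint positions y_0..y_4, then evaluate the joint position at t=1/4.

y_0=5 y_1=3 y_2=-5 y_3=-1 y_4=5
S(1/4) = 16527/3616

y_0 = S_0(0) = a_0 = 5
y_1 = S_1(0) = a_1 = 3
y_2 = S_2(0) = a_2 = -5
y_3 = S_3(0) = a_3 = -1
y_4 = S_3(3) = 5
t_q=1/4 is in segment 0 (τ=1/4); S_0(τ)=16527/3616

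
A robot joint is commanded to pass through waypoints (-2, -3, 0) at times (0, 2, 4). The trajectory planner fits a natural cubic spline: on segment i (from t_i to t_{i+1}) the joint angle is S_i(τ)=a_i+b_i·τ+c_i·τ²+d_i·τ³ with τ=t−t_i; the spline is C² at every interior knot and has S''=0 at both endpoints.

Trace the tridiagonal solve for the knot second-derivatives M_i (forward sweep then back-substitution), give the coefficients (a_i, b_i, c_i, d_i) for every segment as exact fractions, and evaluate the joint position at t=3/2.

Δ: Δ0=-1/2, Δ1=3/2
row 1: diag=8, rhs=12; c'=1/4, d'=3/2
back: M1=3/2
M: M0=0, M1=3/2, M2=0
seg 0: a=-2, c=M0/2=0, d=(M1−M0)/(6·2)=1/8, b=Δ0−h0·(2M0+M1)/6=-1
seg 1: a=-3, c=M1/2=3/4, d=(M2−M1)/(6·2)=-1/8, b=Δ1−h1·(2M1+M2)/6=1/2
t_q=3/2 → seg 0, τ=3/2; S=-2+-1·τ+0·τ²+1/8·τ³=-197/64

  seg 0: a=-2 b=-1 c=0 d=1/8
  seg 1: a=-3 b=1/2 c=3/4 d=-1/8
S(3/2) = -197/64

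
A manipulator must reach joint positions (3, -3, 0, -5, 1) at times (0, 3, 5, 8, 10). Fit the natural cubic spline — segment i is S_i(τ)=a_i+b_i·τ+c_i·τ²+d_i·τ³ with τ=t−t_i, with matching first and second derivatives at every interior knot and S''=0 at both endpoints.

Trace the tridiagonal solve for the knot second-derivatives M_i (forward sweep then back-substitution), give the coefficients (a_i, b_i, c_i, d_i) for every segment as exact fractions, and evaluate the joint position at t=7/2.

Δ: Δ0=-2, Δ1=3/2, Δ2=-5/3, Δ3=3
row 1: diag=10, rhs=21; c'=1/5, d'=21/10
row 2: denom=10−2·1/5=48/5; d'=(-19−2·21/10)/(48/5)=-29/12
row 3: denom=10−3·5/16=145/16; d'=(28−3·-29/12)/(145/16)=564/145
back: M3=564/145
back: M2=-29/12−5/16·564/145=-316/87
back: M1=21/10−1/5·-316/87=2459/870
M: M0=0, M1=2459/870, M2=-316/87, M3=564/145, M4=0
seg 0: a=3, c=M0/2=0, d=(M1−M0)/(6·3)=2459/15660, b=Δ0−h0·(2M0+M1)/6=-5939/1740
seg 1: a=-3, c=M1/2=2459/1740, d=(M2−M1)/(6·2)=-1873/3480, b=Δ1−h1·(2M1+M2)/6=719/870
seg 2: a=0, c=M2/2=-158/87, d=(M3−M2)/(6·3)=1636/3915, b=Δ2−h2·(2M2+M3)/6=3/145
seg 3: a=-5, c=M3/2=282/145, d=(M4−M3)/(6·2)=-47/145, b=Δ3−h3·(2M3+M4)/6=59/145
t_q=7/2 → seg 1, τ=1/2; S=-3+719/870·τ+2459/1740·τ²+-1873/3480·τ³=-21351/9280

  seg 0: a=3 b=-5939/1740 c=0 d=2459/15660
  seg 1: a=-3 b=719/870 c=2459/1740 d=-1873/3480
  seg 2: a=0 b=3/145 c=-158/87 d=1636/3915
  seg 3: a=-5 b=59/145 c=282/145 d=-47/145
S(7/2) = -21351/9280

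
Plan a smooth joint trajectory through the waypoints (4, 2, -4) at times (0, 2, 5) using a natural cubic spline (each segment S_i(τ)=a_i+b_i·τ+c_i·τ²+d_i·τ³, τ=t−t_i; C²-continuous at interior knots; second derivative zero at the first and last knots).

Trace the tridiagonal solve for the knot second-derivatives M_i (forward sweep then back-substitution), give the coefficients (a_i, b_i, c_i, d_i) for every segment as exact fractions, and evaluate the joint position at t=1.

Δ: Δ0=-1, Δ1=-2
row 1: diag=10, rhs=-6; c'=3/10, d'=-3/5
back: M1=-3/5
M: M0=0, M1=-3/5, M2=0
seg 0: a=4, c=M0/2=0, d=(M1−M0)/(6·2)=-1/20, b=Δ0−h0·(2M0+M1)/6=-4/5
seg 1: a=2, c=M1/2=-3/10, d=(M2−M1)/(6·3)=1/30, b=Δ1−h1·(2M1+M2)/6=-7/5
t_q=1 → seg 0, τ=1; S=4+-4/5·τ+0·τ²+-1/20·τ³=63/20

  seg 0: a=4 b=-4/5 c=0 d=-1/20
  seg 1: a=2 b=-7/5 c=-3/10 d=1/30
S(1) = 63/20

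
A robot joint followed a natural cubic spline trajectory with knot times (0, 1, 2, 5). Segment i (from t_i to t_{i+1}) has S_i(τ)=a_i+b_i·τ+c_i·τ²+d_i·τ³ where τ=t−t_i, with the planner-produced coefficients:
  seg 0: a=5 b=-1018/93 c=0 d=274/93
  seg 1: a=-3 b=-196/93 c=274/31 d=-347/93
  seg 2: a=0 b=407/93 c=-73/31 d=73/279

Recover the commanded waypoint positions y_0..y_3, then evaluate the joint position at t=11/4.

y_0=5 y_1=-3 y_2=0 y_3=-1
S(11/4) = 4103/1984

y_0 = S_0(0) = a_0 = 5
y_1 = S_1(0) = a_1 = -3
y_2 = S_2(0) = a_2 = 0
y_3 = S_2(3) = -1
t_q=11/4 is in segment 2 (τ=3/4); S_2(τ)=4103/1984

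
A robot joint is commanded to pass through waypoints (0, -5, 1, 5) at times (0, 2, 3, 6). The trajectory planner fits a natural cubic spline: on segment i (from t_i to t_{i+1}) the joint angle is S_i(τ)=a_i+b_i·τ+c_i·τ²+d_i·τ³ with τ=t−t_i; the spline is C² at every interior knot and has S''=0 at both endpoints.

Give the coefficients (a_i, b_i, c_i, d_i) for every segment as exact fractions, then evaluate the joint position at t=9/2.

Δ: Δ0=-5/2, Δ1=6, Δ2=4/3
row 1: diag=6, rhs=51; c'=1/6, d'=17/2
row 2: denom=8−1·1/6=47/6; d'=(-28−1·17/2)/(47/6)=-219/47
back: M2=-219/47
back: M1=17/2−1/6·-219/47=436/47
M: M0=0, M1=436/47, M2=-219/47, M3=0
seg 0: a=0, c=M0/2=0, d=(M1−M0)/(6·2)=109/141, b=Δ0−h0·(2M0+M1)/6=-1577/282
seg 1: a=-5, c=M1/2=218/47, d=(M2−M1)/(6·1)=-655/282, b=Δ1−h1·(2M1+M2)/6=1039/282
seg 2: a=1, c=M2/2=-219/94, d=(M3−M2)/(6·3)=73/282, b=Δ2−h2·(2M2+M3)/6=845/141
t_q=9/2 → seg 2, τ=3/2; S=1+845/141·τ+-219/94·τ²+73/282·τ³=4227/752

  seg 0: a=0 b=-1577/282 c=0 d=109/141
  seg 1: a=-5 b=1039/282 c=218/47 d=-655/282
  seg 2: a=1 b=845/141 c=-219/94 d=73/282
S(9/2) = 4227/752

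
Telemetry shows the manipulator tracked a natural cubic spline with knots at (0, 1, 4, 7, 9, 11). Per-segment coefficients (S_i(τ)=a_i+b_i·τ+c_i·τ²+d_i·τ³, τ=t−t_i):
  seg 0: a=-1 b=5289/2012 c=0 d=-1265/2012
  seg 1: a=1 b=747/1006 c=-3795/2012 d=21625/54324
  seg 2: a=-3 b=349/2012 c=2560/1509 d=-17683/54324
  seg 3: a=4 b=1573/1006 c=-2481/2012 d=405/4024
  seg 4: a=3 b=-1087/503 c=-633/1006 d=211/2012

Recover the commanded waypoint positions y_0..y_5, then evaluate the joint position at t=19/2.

y_0 = S_0(0) = a_0 = -1
y_1 = S_1(0) = a_1 = 1
y_2 = S_2(0) = a_2 = -3
y_3 = S_3(0) = a_3 = 4
y_4 = S_4(0) = a_4 = 3
y_5 = S_4(2) = -3
t_q=19/2 is in segment 4 (τ=1/2); S_4(τ)=28575/16096

y_0=-1 y_1=1 y_2=-3 y_3=4 y_4=3 y_5=-3
S(19/2) = 28575/16096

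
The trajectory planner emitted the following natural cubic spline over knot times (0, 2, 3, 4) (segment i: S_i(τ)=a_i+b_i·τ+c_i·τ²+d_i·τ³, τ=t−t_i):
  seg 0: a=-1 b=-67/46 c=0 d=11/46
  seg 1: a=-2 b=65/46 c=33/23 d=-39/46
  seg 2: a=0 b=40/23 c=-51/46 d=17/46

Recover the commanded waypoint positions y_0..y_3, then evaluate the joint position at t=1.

y_0 = S_0(0) = a_0 = -1
y_1 = S_1(0) = a_1 = -2
y_2 = S_2(0) = a_2 = 0
y_3 = S_2(1) = 1
t_q=1 is in segment 0 (τ=1); S_0(τ)=-51/23

y_0=-1 y_1=-2 y_2=0 y_3=1
S(1) = -51/23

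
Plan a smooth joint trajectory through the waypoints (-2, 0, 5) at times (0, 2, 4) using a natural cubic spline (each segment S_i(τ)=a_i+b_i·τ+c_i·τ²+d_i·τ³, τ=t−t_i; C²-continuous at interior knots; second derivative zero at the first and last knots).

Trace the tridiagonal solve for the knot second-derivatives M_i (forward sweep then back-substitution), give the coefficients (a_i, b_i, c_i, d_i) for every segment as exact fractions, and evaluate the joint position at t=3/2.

  seg 0: a=-2 b=5/8 c=0 d=3/32
  seg 1: a=0 b=7/4 c=9/16 d=-3/32
S(3/2) = -191/256

Δ: Δ0=1, Δ1=5/2
row 1: diag=8, rhs=9; c'=1/4, d'=9/8
back: M1=9/8
M: M0=0, M1=9/8, M2=0
seg 0: a=-2, c=M0/2=0, d=(M1−M0)/(6·2)=3/32, b=Δ0−h0·(2M0+M1)/6=5/8
seg 1: a=0, c=M1/2=9/16, d=(M2−M1)/(6·2)=-3/32, b=Δ1−h1·(2M1+M2)/6=7/4
t_q=3/2 → seg 0, τ=3/2; S=-2+5/8·τ+0·τ²+3/32·τ³=-191/256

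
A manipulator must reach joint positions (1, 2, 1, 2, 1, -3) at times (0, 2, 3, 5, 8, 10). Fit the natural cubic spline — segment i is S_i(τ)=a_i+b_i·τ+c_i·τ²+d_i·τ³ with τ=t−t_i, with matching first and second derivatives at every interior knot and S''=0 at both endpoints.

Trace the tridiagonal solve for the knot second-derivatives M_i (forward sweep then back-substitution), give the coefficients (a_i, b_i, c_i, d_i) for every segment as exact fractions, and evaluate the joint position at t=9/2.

Δ: Δ0=1/2, Δ1=-1, Δ2=1/2, Δ3=-1/3, Δ4=-2
row 1: diag=6, rhs=-9; c'=1/6, d'=-3/2
row 2: denom=6−1·1/6=35/6; d'=(9−1·-3/2)/(35/6)=9/5
row 3: denom=10−2·12/35=326/35; d'=(-5−2·9/5)/(326/35)=-301/326
row 4: denom=10−3·105/326=2945/326; d'=(-10−3·-301/326)/(2945/326)=-2357/2945
back: M4=-2357/2945
back: M3=-301/326−105/326·-2357/2945=-392/589
back: M2=9/5−12/35·-392/589=5973/2945
back: M1=-3/2−1/6·5973/2945=-5413/2945
M: M0=0, M1=-5413/2945, M2=5973/2945, M3=-392/589, M4=-2357/2945, M5=0
seg 0: a=1, c=M0/2=0, d=(M1−M0)/(6·2)=-5413/35340, b=Δ0−h0·(2M0+M1)/6=19661/17670
seg 1: a=2, c=M1/2=-5413/5890, d=(M2−M1)/(6·1)=5693/8835, b=Δ1−h1·(2M1+M2)/6=-12817/17670
seg 2: a=1, c=M2/2=5973/5890, d=(M3−M2)/(6·2)=-7933/35340, b=Δ2−h2·(2M2+M3)/6=-11137/17670
seg 3: a=2, c=M3/2=-196/589, d=(M4−M3)/(6·3)=-397/53010, b=Δ3−h3·(2M3+M4)/6=12941/17670
seg 4: a=1, c=M4/2=-2357/5890, d=(M5−M4)/(6·2)=2357/35340, b=Δ4−h4·(2M4+M5)/6=-12956/8835
t_q=9/2 → seg 2, τ=3/2; S=1+-11137/17670·τ+5973/5890·τ²+-7933/35340·τ³=29755/18848

  seg 0: a=1 b=19661/17670 c=0 d=-5413/35340
  seg 1: a=2 b=-12817/17670 c=-5413/5890 d=5693/8835
  seg 2: a=1 b=-11137/17670 c=5973/5890 d=-7933/35340
  seg 3: a=2 b=12941/17670 c=-196/589 d=-397/53010
  seg 4: a=1 b=-12956/8835 c=-2357/5890 d=2357/35340
S(9/2) = 29755/18848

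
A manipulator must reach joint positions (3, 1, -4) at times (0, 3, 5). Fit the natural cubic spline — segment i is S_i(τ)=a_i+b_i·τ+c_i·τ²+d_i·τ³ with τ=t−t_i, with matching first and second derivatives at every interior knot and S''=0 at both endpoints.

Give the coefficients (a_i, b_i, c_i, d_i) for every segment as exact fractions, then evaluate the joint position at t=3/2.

Δ: Δ0=-2/3, Δ1=-5/2
row 1: diag=10, rhs=-11; c'=1/5, d'=-11/10
back: M1=-11/10
M: M0=0, M1=-11/10, M2=0
seg 0: a=3, c=M0/2=0, d=(M1−M0)/(6·3)=-11/180, b=Δ0−h0·(2M0+M1)/6=-7/60
seg 1: a=1, c=M1/2=-11/20, d=(M2−M1)/(6·2)=11/120, b=Δ1−h1·(2M1+M2)/6=-53/30
t_q=3/2 → seg 0, τ=3/2; S=3+-7/60·τ+0·τ²+-11/180·τ³=419/160

  seg 0: a=3 b=-7/60 c=0 d=-11/180
  seg 1: a=1 b=-53/30 c=-11/20 d=11/120
S(3/2) = 419/160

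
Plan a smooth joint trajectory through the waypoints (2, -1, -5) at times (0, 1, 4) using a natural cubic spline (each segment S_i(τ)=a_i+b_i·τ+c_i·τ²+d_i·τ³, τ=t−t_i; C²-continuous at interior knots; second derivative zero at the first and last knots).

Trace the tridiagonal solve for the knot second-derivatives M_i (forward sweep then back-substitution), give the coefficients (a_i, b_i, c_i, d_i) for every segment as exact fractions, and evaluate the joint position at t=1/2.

Δ: Δ0=-3, Δ1=-4/3
row 1: diag=8, rhs=10; c'=3/8, d'=5/4
back: M1=5/4
M: M0=0, M1=5/4, M2=0
seg 0: a=2, c=M0/2=0, d=(M1−M0)/(6·1)=5/24, b=Δ0−h0·(2M0+M1)/6=-77/24
seg 1: a=-1, c=M1/2=5/8, d=(M2−M1)/(6·3)=-5/72, b=Δ1−h1·(2M1+M2)/6=-31/12
t_q=1/2 → seg 0, τ=1/2; S=2+-77/24·τ+0·τ²+5/24·τ³=27/64

  seg 0: a=2 b=-77/24 c=0 d=5/24
  seg 1: a=-1 b=-31/12 c=5/8 d=-5/72
S(1/2) = 27/64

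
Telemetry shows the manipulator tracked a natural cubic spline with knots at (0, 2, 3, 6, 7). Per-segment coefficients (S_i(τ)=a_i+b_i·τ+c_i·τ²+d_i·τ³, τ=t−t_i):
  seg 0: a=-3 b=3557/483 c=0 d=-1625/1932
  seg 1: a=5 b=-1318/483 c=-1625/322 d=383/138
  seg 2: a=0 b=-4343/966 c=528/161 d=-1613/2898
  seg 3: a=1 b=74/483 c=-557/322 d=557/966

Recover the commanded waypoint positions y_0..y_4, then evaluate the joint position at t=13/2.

y_0=-3 y_1=5 y_2=0 y_3=1 y_4=0
S(13/2) = 1845/2576

y_0 = S_0(0) = a_0 = -3
y_1 = S_1(0) = a_1 = 5
y_2 = S_2(0) = a_2 = 0
y_3 = S_3(0) = a_3 = 1
y_4 = S_3(1) = 0
t_q=13/2 is in segment 3 (τ=1/2); S_3(τ)=1845/2576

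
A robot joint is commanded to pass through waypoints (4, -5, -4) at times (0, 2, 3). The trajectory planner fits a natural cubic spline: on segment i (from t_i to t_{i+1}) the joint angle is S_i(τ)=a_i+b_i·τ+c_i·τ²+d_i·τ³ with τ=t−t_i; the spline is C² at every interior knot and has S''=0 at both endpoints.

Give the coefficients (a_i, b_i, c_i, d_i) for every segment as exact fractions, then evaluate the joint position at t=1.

  seg 0: a=4 b=-19/3 c=0 d=11/24
  seg 1: a=-5 b=-5/6 c=11/4 d=-11/12
S(1) = -15/8

Δ: Δ0=-9/2, Δ1=1
row 1: diag=6, rhs=33; c'=1/6, d'=11/2
back: M1=11/2
M: M0=0, M1=11/2, M2=0
seg 0: a=4, c=M0/2=0, d=(M1−M0)/(6·2)=11/24, b=Δ0−h0·(2M0+M1)/6=-19/3
seg 1: a=-5, c=M1/2=11/4, d=(M2−M1)/(6·1)=-11/12, b=Δ1−h1·(2M1+M2)/6=-5/6
t_q=1 → seg 0, τ=1; S=4+-19/3·τ+0·τ²+11/24·τ³=-15/8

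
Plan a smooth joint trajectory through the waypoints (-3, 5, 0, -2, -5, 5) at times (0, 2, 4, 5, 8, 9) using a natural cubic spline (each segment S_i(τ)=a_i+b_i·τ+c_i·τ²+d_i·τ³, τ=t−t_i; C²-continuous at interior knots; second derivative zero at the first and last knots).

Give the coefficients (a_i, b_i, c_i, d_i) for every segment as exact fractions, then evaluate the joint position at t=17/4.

Δ: Δ0=4, Δ1=-5/2, Δ2=-2, Δ3=-1, Δ4=10
row 1: diag=8, rhs=-39; c'=1/4, d'=-39/8
row 2: denom=6−2·1/4=11/2; d'=(3−2·-39/8)/(11/2)=51/22
row 3: denom=8−1·2/11=86/11; d'=(6−1·51/22)/(86/11)=81/172
row 4: denom=8−3·33/86=589/86; d'=(66−3·81/172)/(589/86)=11109/1178
back: M4=11109/1178
back: M3=81/172−33/86·11109/1178=-1854/589
back: M2=51/22−2/11·-1854/589=3405/1178
back: M1=-39/8−1/4·3405/1178=-3297/589
M: M0=0, M1=-3297/589, M2=3405/1178, M3=-1854/589, M4=11109/1178, M5=0
seg 0: a=-3, c=M0/2=0, d=(M1−M0)/(6·2)=-1099/2356, b=Δ0−h0·(2M0+M1)/6=3455/589
seg 1: a=5, c=M1/2=-3297/1178, d=(M2−M1)/(6·2)=3333/4712, b=Δ1−h1·(2M1+M2)/6=158/589
seg 2: a=0, c=M2/2=3405/2356, d=(M3−M2)/(6·1)=-2371/2356, b=Δ2−h2·(2M2+M3)/6=-2873/1178
seg 3: a=-2, c=M3/2=-927/589, d=(M4−M3)/(6·3)=4939/7068, b=Δ3−h3·(2M3+M4)/6=-6049/2356
seg 4: a=-5, c=M4/2=11109/2356, d=(M5−M4)/(6·1)=-3703/2356, b=Δ4−h4·(2M4+M5)/6=8077/1178
t_q=17/4 → seg 2, τ=1/4; S=0+-2873/1178·τ+3405/2356·τ²+-2371/2356·τ³=-80687/150784

  seg 0: a=-3 b=3455/589 c=0 d=-1099/2356
  seg 1: a=5 b=158/589 c=-3297/1178 d=3333/4712
  seg 2: a=0 b=-2873/1178 c=3405/2356 d=-2371/2356
  seg 3: a=-2 b=-6049/2356 c=-927/589 d=4939/7068
  seg 4: a=-5 b=8077/1178 c=11109/2356 d=-3703/2356
S(17/4) = -80687/150784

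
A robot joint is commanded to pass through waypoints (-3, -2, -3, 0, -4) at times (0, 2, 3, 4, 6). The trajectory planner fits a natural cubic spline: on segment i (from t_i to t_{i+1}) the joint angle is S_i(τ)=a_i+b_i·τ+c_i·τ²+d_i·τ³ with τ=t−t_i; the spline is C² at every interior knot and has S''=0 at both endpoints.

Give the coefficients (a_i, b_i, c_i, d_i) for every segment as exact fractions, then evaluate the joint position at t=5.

Δ: Δ0=1/2, Δ1=-1, Δ2=3, Δ3=-2
row 1: diag=6, rhs=-9; c'=1/6, d'=-3/2
row 2: denom=4−1·1/6=23/6; d'=(24−1·-3/2)/(23/6)=153/23
row 3: denom=6−1·6/23=132/23; d'=(-30−1·153/23)/(132/23)=-281/44
back: M3=-281/44
back: M2=153/23−6/23·-281/44=183/22
back: M1=-3/2−1/6·183/22=-127/44
M: M0=0, M1=-127/44, M2=183/22, M3=-281/44, M4=0
seg 0: a=-3, c=M0/2=0, d=(M1−M0)/(6·2)=-127/528, b=Δ0−h0·(2M0+M1)/6=193/132
seg 1: a=-2, c=M1/2=-127/88, d=(M2−M1)/(6·1)=493/264, b=Δ1−h1·(2M1+M2)/6=-47/33
seg 2: a=-3, c=M2/2=183/44, d=(M3−M2)/(6·1)=-647/264, b=Δ2−h2·(2M2+M3)/6=31/24
seg 3: a=0, c=M3/2=-281/88, d=(M4−M3)/(6·2)=281/528, b=Δ3−h3·(2M3+M4)/6=149/66
t_q=5 → seg 3, τ=1; S=0+149/66·τ+-281/88·τ²+281/528·τ³=-71/176

  seg 0: a=-3 b=193/132 c=0 d=-127/528
  seg 1: a=-2 b=-47/33 c=-127/88 d=493/264
  seg 2: a=-3 b=31/24 c=183/44 d=-647/264
  seg 3: a=0 b=149/66 c=-281/88 d=281/528
S(5) = -71/176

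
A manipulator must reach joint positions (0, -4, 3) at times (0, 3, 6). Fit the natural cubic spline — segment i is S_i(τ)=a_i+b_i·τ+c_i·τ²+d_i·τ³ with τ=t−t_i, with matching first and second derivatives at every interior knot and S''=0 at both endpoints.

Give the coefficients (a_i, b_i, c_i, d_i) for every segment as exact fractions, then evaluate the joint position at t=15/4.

Δ: Δ0=-4/3, Δ1=7/3
row 1: diag=12, rhs=22; c'=1/4, d'=11/6
back: M1=11/6
M: M0=0, M1=11/6, M2=0
seg 0: a=0, c=M0/2=0, d=(M1−M0)/(6·3)=11/108, b=Δ0−h0·(2M0+M1)/6=-9/4
seg 1: a=-4, c=M1/2=11/12, d=(M2−M1)/(6·3)=-11/108, b=Δ1−h1·(2M1+M2)/6=1/2
t_q=15/4 → seg 1, τ=3/4; S=-4+1/2·τ+11/12·τ²+-11/108·τ³=-807/256

  seg 0: a=0 b=-9/4 c=0 d=11/108
  seg 1: a=-4 b=1/2 c=11/12 d=-11/108
S(15/4) = -807/256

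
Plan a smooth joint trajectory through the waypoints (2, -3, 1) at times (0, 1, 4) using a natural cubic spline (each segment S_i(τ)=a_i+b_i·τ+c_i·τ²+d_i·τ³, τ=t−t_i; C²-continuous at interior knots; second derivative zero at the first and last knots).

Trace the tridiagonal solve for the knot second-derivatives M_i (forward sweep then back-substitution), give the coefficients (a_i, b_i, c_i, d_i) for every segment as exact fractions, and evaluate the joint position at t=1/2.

Δ: Δ0=-5, Δ1=4/3
row 1: diag=8, rhs=38; c'=3/8, d'=19/4
back: M1=19/4
M: M0=0, M1=19/4, M2=0
seg 0: a=2, c=M0/2=0, d=(M1−M0)/(6·1)=19/24, b=Δ0−h0·(2M0+M1)/6=-139/24
seg 1: a=-3, c=M1/2=19/8, d=(M2−M1)/(6·3)=-19/72, b=Δ1−h1·(2M1+M2)/6=-41/12
t_q=1/2 → seg 0, τ=1/2; S=2+-139/24·τ+0·τ²+19/24·τ³=-51/64

  seg 0: a=2 b=-139/24 c=0 d=19/24
  seg 1: a=-3 b=-41/12 c=19/8 d=-19/72
S(1/2) = -51/64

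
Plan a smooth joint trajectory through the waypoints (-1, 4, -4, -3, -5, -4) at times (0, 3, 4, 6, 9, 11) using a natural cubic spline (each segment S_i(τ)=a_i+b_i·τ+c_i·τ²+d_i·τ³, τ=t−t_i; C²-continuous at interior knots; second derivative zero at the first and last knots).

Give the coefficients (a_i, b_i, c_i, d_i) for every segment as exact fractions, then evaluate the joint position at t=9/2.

  seg 0: a=-1 b=15787/2638 c=0 d=-34171/71226
  seg 1: a=4 b=-9192/1319 c=-34171/7914 d=26011/7914
  seg 2: a=-4 b=-45461/7914 c=21931/3957 d=-19153/15828
  seg 3: a=-3 b=5023/2638 c=-13597/7914 d=10223/35613
  seg 4: a=-5 b=-1725/2638 c=2283/2638 d=-761/5276
S(9/2) = -237963/42208

Δ: Δ0=5/3, Δ1=-8, Δ2=1/2, Δ3=-2/3, Δ4=1/2
row 1: diag=8, rhs=-58; c'=1/8, d'=-29/4
row 2: denom=6−1·1/8=47/8; d'=(51−1·-29/4)/(47/8)=466/47
row 3: denom=10−2·16/47=438/47; d'=(-7−2·466/47)/(438/47)=-1261/438
row 4: denom=10−3·47/146=1319/146; d'=(7−3·-1261/438)/(1319/146)=2283/1319
back: M4=2283/1319
back: M3=-1261/438−47/146·2283/1319=-13597/3957
back: M2=466/47−16/47·-13597/3957=43862/3957
back: M1=-29/4−1/8·43862/3957=-34171/3957
M: M0=0, M1=-34171/3957, M2=43862/3957, M3=-13597/3957, M4=2283/1319, M5=0
seg 0: a=-1, c=M0/2=0, d=(M1−M0)/(6·3)=-34171/71226, b=Δ0−h0·(2M0+M1)/6=15787/2638
seg 1: a=4, c=M1/2=-34171/7914, d=(M2−M1)/(6·1)=26011/7914, b=Δ1−h1·(2M1+M2)/6=-9192/1319
seg 2: a=-4, c=M2/2=21931/3957, d=(M3−M2)/(6·2)=-19153/15828, b=Δ2−h2·(2M2+M3)/6=-45461/7914
seg 3: a=-3, c=M3/2=-13597/7914, d=(M4−M3)/(6·3)=10223/35613, b=Δ3−h3·(2M3+M4)/6=5023/2638
seg 4: a=-5, c=M4/2=2283/2638, d=(M5−M4)/(6·2)=-761/5276, b=Δ4−h4·(2M4+M5)/6=-1725/2638
t_q=9/2 → seg 2, τ=1/2; S=-4+-45461/7914·τ+21931/3957·τ²+-19153/15828·τ³=-237963/42208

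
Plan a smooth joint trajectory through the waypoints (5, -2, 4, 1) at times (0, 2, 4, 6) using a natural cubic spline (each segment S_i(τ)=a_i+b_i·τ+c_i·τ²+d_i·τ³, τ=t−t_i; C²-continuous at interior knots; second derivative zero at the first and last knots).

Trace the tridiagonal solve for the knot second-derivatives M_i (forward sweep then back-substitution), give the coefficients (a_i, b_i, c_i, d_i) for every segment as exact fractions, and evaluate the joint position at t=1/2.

  seg 0: a=5 b=-83/15 c=0 d=61/120
  seg 1: a=-2 b=17/30 c=61/20 d=-11/12
  seg 2: a=4 b=53/30 c=-49/20 d=49/120
S(1/2) = 147/64

Δ: Δ0=-7/2, Δ1=3, Δ2=-3/2
row 1: diag=8, rhs=39; c'=1/4, d'=39/8
row 2: denom=8−2·1/4=15/2; d'=(-27−2·39/8)/(15/2)=-49/10
back: M2=-49/10
back: M1=39/8−1/4·-49/10=61/10
M: M0=0, M1=61/10, M2=-49/10, M3=0
seg 0: a=5, c=M0/2=0, d=(M1−M0)/(6·2)=61/120, b=Δ0−h0·(2M0+M1)/6=-83/15
seg 1: a=-2, c=M1/2=61/20, d=(M2−M1)/(6·2)=-11/12, b=Δ1−h1·(2M1+M2)/6=17/30
seg 2: a=4, c=M2/2=-49/20, d=(M3−M2)/(6·2)=49/120, b=Δ2−h2·(2M2+M3)/6=53/30
t_q=1/2 → seg 0, τ=1/2; S=5+-83/15·τ+0·τ²+61/120·τ³=147/64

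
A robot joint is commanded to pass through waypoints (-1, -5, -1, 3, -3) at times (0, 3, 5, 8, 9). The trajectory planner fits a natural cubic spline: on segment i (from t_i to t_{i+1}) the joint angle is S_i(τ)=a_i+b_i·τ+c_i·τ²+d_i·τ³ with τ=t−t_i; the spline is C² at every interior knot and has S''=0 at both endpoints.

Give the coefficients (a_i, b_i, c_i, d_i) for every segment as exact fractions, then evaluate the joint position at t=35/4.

Δ: Δ0=-4/3, Δ1=2, Δ2=4/3, Δ3=-6
row 1: diag=10, rhs=20; c'=1/5, d'=2
row 2: denom=10−2·1/5=48/5; d'=(-4−2·2)/(48/5)=-5/6
row 3: denom=8−3·5/16=113/16; d'=(-44−3·-5/6)/(113/16)=-664/113
back: M3=-664/113
back: M2=-5/6−5/16·-664/113=340/339
back: M1=2−1/5·340/339=610/339
M: M0=0, M1=610/339, M2=340/339, M3=-664/113, M4=0
seg 0: a=-1, c=M0/2=0, d=(M1−M0)/(6·3)=305/3051, b=Δ0−h0·(2M0+M1)/6=-757/339
seg 1: a=-5, c=M1/2=305/339, d=(M2−M1)/(6·2)=-15/226, b=Δ1−h1·(2M1+M2)/6=158/339
seg 2: a=-1, c=M2/2=170/339, d=(M3−M2)/(6·3)=-1166/3051, b=Δ2−h2·(2M2+M3)/6=1108/339
seg 3: a=3, c=M3/2=-332/113, d=(M4−M3)/(6·1)=332/339, b=Δ3−h3·(2M3+M4)/6=-1370/339
t_q=35/4 → seg 3, τ=3/4; S=3+-1370/339·τ+-332/113·τ²+332/339·τ³=-2297/1808

  seg 0: a=-1 b=-757/339 c=0 d=305/3051
  seg 1: a=-5 b=158/339 c=305/339 d=-15/226
  seg 2: a=-1 b=1108/339 c=170/339 d=-1166/3051
  seg 3: a=3 b=-1370/339 c=-332/113 d=332/339
S(35/4) = -2297/1808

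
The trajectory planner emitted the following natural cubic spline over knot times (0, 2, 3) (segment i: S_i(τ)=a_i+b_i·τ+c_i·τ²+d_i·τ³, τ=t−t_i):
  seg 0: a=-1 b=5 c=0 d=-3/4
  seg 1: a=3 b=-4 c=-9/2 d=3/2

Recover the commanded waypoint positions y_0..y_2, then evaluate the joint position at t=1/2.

y_0 = S_0(0) = a_0 = -1
y_1 = S_1(0) = a_1 = 3
y_2 = S_1(1) = -4
t_q=1/2 is in segment 0 (τ=1/2); S_0(τ)=45/32

y_0=-1 y_1=3 y_2=-4
S(1/2) = 45/32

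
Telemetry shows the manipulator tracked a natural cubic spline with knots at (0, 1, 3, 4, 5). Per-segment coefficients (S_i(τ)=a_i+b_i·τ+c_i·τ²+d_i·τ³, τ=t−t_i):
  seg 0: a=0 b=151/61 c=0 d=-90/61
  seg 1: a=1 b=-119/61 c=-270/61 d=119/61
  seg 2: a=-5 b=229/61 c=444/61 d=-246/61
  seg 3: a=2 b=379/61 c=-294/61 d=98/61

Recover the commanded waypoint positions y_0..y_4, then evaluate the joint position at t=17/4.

y_0=0 y_1=1 y_2=-5 y_3=2 y_4=5
S(17/4) = 6397/1952

y_0 = S_0(0) = a_0 = 0
y_1 = S_1(0) = a_1 = 1
y_2 = S_2(0) = a_2 = -5
y_3 = S_3(0) = a_3 = 2
y_4 = S_3(1) = 5
t_q=17/4 is in segment 3 (τ=1/4); S_3(τ)=6397/1952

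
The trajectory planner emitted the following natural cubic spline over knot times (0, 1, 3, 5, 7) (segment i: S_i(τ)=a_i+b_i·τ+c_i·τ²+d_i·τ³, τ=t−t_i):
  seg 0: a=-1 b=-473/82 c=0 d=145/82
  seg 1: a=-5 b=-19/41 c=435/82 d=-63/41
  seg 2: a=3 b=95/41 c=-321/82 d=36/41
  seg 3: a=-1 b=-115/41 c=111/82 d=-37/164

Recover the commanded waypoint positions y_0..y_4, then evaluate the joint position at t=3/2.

y_0 = S_0(0) = a_0 = -1
y_1 = S_1(0) = a_1 = -5
y_2 = S_2(0) = a_2 = 3
y_3 = S_3(0) = a_3 = -1
y_4 = S_3(2) = -3
t_q=3/2 is in segment 1 (τ=1/2); S_1(τ)=-168/41

y_0=-1 y_1=-5 y_2=3 y_3=-1 y_4=-3
S(3/2) = -168/41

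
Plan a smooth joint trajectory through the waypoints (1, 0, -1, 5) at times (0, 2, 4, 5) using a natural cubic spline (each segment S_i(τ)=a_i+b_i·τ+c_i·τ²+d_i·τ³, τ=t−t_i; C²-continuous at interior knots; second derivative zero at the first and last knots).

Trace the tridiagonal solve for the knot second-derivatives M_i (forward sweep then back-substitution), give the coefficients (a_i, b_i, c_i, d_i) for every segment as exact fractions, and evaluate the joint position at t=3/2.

  seg 0: a=1 b=1/11 c=0 d=-13/88
  seg 1: a=0 b=-37/22 c=-39/44 d=65/88
  seg 2: a=-1 b=40/11 c=39/11 d=-13/11
S(3/2) = 449/704

Δ: Δ0=-1/2, Δ1=-1/2, Δ2=6
row 1: diag=8, rhs=0; c'=1/4, d'=0
row 2: denom=6−2·1/4=11/2; d'=(39−2·0)/(11/2)=78/11
back: M2=78/11
back: M1=0−1/4·78/11=-39/22
M: M0=0, M1=-39/22, M2=78/11, M3=0
seg 0: a=1, c=M0/2=0, d=(M1−M0)/(6·2)=-13/88, b=Δ0−h0·(2M0+M1)/6=1/11
seg 1: a=0, c=M1/2=-39/44, d=(M2−M1)/(6·2)=65/88, b=Δ1−h1·(2M1+M2)/6=-37/22
seg 2: a=-1, c=M2/2=39/11, d=(M3−M2)/(6·1)=-13/11, b=Δ2−h2·(2M2+M3)/6=40/11
t_q=3/2 → seg 0, τ=3/2; S=1+1/11·τ+0·τ²+-13/88·τ³=449/704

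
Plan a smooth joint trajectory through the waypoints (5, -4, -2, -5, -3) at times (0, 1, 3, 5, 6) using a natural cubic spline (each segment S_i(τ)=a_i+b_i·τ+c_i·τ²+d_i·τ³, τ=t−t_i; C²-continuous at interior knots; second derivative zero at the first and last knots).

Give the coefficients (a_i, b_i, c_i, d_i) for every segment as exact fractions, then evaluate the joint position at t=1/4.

  seg 0: a=5 b=-661/60 c=0 d=121/60
  seg 1: a=-4 b=-149/30 c=121/20 d=-23/15
  seg 2: a=-2 b=5/6 c=-63/20 d=119/120
  seg 3: a=-5 b=2/15 c=14/5 d=-14/15
S(1/4) = 583/256

Δ: Δ0=-9, Δ1=1, Δ2=-3/2, Δ3=2
row 1: diag=6, rhs=60; c'=1/3, d'=10
row 2: denom=8−2·1/3=22/3; d'=(-15−2·10)/(22/3)=-105/22
row 3: denom=6−2·3/11=60/11; d'=(21−2·-105/22)/(60/11)=28/5
back: M3=28/5
back: M2=-105/22−3/11·28/5=-63/10
back: M1=10−1/3·-63/10=121/10
M: M0=0, M1=121/10, M2=-63/10, M3=28/5, M4=0
seg 0: a=5, c=M0/2=0, d=(M1−M0)/(6·1)=121/60, b=Δ0−h0·(2M0+M1)/6=-661/60
seg 1: a=-4, c=M1/2=121/20, d=(M2−M1)/(6·2)=-23/15, b=Δ1−h1·(2M1+M2)/6=-149/30
seg 2: a=-2, c=M2/2=-63/20, d=(M3−M2)/(6·2)=119/120, b=Δ2−h2·(2M2+M3)/6=5/6
seg 3: a=-5, c=M3/2=14/5, d=(M4−M3)/(6·1)=-14/15, b=Δ3−h3·(2M3+M4)/6=2/15
t_q=1/4 → seg 0, τ=1/4; S=5+-661/60·τ+0·τ²+121/60·τ³=583/256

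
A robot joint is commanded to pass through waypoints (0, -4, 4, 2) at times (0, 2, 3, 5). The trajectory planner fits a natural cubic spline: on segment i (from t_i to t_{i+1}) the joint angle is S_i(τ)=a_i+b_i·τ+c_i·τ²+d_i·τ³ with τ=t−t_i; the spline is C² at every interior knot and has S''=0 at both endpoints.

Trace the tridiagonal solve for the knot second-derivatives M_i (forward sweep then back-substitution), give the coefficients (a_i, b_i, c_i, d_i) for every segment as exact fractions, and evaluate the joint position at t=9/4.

  seg 0: a=0 b=-208/35 c=0 d=69/70
  seg 1: a=-4 b=206/35 c=207/35 d=-19/5
  seg 2: a=4 b=221/35 c=-192/35 d=32/35
S(9/4) = -4969/2240

Δ: Δ0=-2, Δ1=8, Δ2=-1
row 1: diag=6, rhs=60; c'=1/6, d'=10
row 2: denom=6−1·1/6=35/6; d'=(-54−1·10)/(35/6)=-384/35
back: M2=-384/35
back: M1=10−1/6·-384/35=414/35
M: M0=0, M1=414/35, M2=-384/35, M3=0
seg 0: a=0, c=M0/2=0, d=(M1−M0)/(6·2)=69/70, b=Δ0−h0·(2M0+M1)/6=-208/35
seg 1: a=-4, c=M1/2=207/35, d=(M2−M1)/(6·1)=-19/5, b=Δ1−h1·(2M1+M2)/6=206/35
seg 2: a=4, c=M2/2=-192/35, d=(M3−M2)/(6·2)=32/35, b=Δ2−h2·(2M2+M3)/6=221/35
t_q=9/4 → seg 1, τ=1/4; S=-4+206/35·τ+207/35·τ²+-19/5·τ³=-4969/2240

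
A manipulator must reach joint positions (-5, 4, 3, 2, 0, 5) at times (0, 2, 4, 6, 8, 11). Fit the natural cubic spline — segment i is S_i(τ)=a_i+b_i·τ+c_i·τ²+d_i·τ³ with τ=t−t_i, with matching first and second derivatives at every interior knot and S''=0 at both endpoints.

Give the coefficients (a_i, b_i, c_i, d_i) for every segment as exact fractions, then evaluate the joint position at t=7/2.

  seg 0: a=-5 b=4658/795 c=0 d=-2161/6360
  seg 1: a=4 b=2833/1590 c=-2161/1060 d=571/1272
  seg 2: a=3 b=-784/795 c=347/530 d=-1309/6360
  seg 3: a=2 b=-1331/1590 c=-123/212 d=793/3180
  seg 4: a=0 b=-263/1590 c=971/1060 d=-971/9540
S(7/2) = 61067/16960

Δ: Δ0=9/2, Δ1=-1/2, Δ2=-1/2, Δ3=-1, Δ4=5/3
row 1: diag=8, rhs=-30; c'=1/4, d'=-15/4
row 2: denom=8−2·1/4=15/2; d'=(0−2·-15/4)/(15/2)=1
row 3: denom=8−2·4/15=112/15; d'=(-3−2·1)/(112/15)=-75/112
row 4: denom=10−2·15/56=265/28; d'=(16−2·-75/112)/(265/28)=971/530
back: M4=971/530
back: M3=-75/112−15/56·971/530=-123/106
back: M2=1−4/15·-123/106=347/265
back: M1=-15/4−1/4·347/265=-2161/530
M: M0=0, M1=-2161/530, M2=347/265, M3=-123/106, M4=971/530, M5=0
seg 0: a=-5, c=M0/2=0, d=(M1−M0)/(6·2)=-2161/6360, b=Δ0−h0·(2M0+M1)/6=4658/795
seg 1: a=4, c=M1/2=-2161/1060, d=(M2−M1)/(6·2)=571/1272, b=Δ1−h1·(2M1+M2)/6=2833/1590
seg 2: a=3, c=M2/2=347/530, d=(M3−M2)/(6·2)=-1309/6360, b=Δ2−h2·(2M2+M3)/6=-784/795
seg 3: a=2, c=M3/2=-123/212, d=(M4−M3)/(6·2)=793/3180, b=Δ3−h3·(2M3+M4)/6=-1331/1590
seg 4: a=0, c=M4/2=971/1060, d=(M5−M4)/(6·3)=-971/9540, b=Δ4−h4·(2M4+M5)/6=-263/1590
t_q=7/2 → seg 1, τ=3/2; S=4+2833/1590·τ+-2161/1060·τ²+571/1272·τ³=61067/16960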